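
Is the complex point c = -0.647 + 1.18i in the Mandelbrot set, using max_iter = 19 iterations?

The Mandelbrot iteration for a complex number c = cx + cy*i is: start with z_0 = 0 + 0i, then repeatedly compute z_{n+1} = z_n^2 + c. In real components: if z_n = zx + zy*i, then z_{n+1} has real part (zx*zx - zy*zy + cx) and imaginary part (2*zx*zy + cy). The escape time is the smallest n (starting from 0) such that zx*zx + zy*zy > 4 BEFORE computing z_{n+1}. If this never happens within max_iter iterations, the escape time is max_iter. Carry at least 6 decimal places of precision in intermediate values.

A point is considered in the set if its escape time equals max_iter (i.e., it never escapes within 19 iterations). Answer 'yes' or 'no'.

z_0 = 0 + 0i, c = -0.6470 + 1.1800i
Iter 1: z = -0.6470 + 1.1800i, |z|^2 = 1.8110
Iter 2: z = -1.6208 + -0.3469i, |z|^2 = 2.7473
Iter 3: z = 1.8596 + 2.3046i, |z|^2 = 8.7692
Escaped at iteration 3

Answer: no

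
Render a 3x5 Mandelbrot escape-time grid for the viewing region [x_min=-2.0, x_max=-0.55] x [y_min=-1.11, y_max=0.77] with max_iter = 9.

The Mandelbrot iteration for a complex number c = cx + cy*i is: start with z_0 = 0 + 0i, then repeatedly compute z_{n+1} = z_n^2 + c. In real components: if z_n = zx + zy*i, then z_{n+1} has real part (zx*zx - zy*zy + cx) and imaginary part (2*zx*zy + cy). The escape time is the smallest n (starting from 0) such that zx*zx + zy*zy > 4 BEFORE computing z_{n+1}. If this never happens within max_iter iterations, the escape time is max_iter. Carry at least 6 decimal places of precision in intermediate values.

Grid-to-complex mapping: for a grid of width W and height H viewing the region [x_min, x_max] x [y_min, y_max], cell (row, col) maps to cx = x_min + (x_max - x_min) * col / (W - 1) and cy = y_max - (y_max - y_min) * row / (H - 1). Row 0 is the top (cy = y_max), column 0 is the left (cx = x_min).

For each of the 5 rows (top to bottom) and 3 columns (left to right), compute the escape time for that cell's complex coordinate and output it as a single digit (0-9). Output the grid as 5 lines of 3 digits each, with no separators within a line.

Answer: 135
189
199
139
133

Derivation:
(row=0, col=0): c = -2.0000 + 0.7700i → escape time 1
(row=0, col=1): c = -1.2750 + 0.7700i → escape time 3
(row=0, col=2): c = -0.5500 + 0.7700i → escape time 5
(row=1, col=0): c = -2.0000 + 0.3000i → escape time 1
(row=1, col=1): c = -1.2750 + 0.3000i → escape time 8
(row=1, col=2): c = -0.5500 + 0.3000i → escape time 9
(row=2, col=0): c = -2.0000 + -0.1700i → escape time 1
(row=2, col=1): c = -1.2750 + -0.1700i → escape time 9
(row=2, col=2): c = -0.5500 + -0.1700i → escape time 9
(row=3, col=0): c = -2.0000 + -0.6400i → escape time 1
(row=3, col=1): c = -1.2750 + -0.6400i → escape time 3
(row=3, col=2): c = -0.5500 + -0.6400i → escape time 9
(row=4, col=0): c = -2.0000 + -1.1100i → escape time 1
(row=4, col=1): c = -1.2750 + -1.1100i → escape time 3
(row=4, col=2): c = -0.5500 + -1.1100i → escape time 3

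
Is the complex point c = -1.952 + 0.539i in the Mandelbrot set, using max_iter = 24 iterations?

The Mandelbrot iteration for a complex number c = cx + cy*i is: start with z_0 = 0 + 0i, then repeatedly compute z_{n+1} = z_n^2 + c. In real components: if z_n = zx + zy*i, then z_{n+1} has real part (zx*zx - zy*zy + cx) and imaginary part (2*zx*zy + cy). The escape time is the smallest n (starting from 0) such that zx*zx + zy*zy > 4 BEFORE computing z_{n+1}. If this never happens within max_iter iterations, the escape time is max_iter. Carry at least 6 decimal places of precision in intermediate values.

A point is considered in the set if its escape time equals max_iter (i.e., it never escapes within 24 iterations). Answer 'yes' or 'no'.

z_0 = 0 + 0i, c = -1.9520 + 0.5390i
Iter 1: z = -1.9520 + 0.5390i, |z|^2 = 4.1008
Escaped at iteration 1

Answer: no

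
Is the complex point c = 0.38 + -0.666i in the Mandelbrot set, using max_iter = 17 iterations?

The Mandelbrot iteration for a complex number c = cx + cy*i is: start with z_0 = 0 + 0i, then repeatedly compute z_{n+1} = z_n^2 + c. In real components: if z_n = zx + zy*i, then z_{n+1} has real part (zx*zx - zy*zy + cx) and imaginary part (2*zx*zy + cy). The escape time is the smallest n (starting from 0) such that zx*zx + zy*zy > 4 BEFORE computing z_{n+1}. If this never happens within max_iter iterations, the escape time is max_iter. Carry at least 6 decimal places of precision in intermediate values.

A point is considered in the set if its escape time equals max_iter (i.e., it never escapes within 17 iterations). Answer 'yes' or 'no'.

z_0 = 0 + 0i, c = 0.3800 + -0.6660i
Iter 1: z = 0.3800 + -0.6660i, |z|^2 = 0.5880
Iter 2: z = 0.0808 + -1.1722i, |z|^2 = 1.3805
Iter 3: z = -0.9874 + -0.8555i, |z|^2 = 1.7069
Iter 4: z = 0.6231 + 1.0235i, |z|^2 = 1.4358
Iter 5: z = -0.2794 + 0.6095i, |z|^2 = 0.4495
Iter 6: z = 0.0866 + -1.0066i, |z|^2 = 1.0207
Iter 7: z = -0.6257 + -0.8403i, |z|^2 = 1.0975
Iter 8: z = 0.0654 + 0.3855i, |z|^2 = 0.1529
Iter 9: z = 0.2357 + -0.6156i, |z|^2 = 0.4345
Iter 10: z = 0.0566 + -0.9562i, |z|^2 = 0.9175
Iter 11: z = -0.5311 + -0.7742i, |z|^2 = 0.8814
Iter 12: z = 0.0627 + 0.1563i, |z|^2 = 0.0284
Iter 13: z = 0.3595 + -0.6464i, |z|^2 = 0.5471
Iter 14: z = 0.0914 + -1.1308i, |z|^2 = 1.2870
Iter 15: z = -0.8903 + -0.8727i, |z|^2 = 1.5542
Iter 16: z = 0.4110 + 0.8879i, |z|^2 = 0.9573
Did not escape in 17 iterations → in set

Answer: yes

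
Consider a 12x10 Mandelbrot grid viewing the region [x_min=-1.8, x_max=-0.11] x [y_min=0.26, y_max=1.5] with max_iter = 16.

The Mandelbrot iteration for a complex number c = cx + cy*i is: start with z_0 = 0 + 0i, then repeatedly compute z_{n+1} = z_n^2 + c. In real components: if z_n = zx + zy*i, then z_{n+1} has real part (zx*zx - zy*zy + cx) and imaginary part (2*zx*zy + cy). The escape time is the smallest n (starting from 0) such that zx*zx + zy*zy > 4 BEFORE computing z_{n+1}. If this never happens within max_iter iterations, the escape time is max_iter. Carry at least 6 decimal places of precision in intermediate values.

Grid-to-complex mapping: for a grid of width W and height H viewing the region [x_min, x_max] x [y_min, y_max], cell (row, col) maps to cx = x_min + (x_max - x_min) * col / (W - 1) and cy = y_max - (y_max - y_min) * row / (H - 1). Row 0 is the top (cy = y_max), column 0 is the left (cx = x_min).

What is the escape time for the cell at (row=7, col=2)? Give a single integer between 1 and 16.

Answer: 3

Derivation:
z_0 = 0 + 0i, c = -1.4927 + 0.5356i
Iter 1: z = -1.4927 + 0.5356i, |z|^2 = 2.5151
Iter 2: z = 0.4487 + -1.0633i, |z|^2 = 1.3320
Iter 3: z = -2.4221 + -0.4186i, |z|^2 = 6.0416
Escaped at iteration 3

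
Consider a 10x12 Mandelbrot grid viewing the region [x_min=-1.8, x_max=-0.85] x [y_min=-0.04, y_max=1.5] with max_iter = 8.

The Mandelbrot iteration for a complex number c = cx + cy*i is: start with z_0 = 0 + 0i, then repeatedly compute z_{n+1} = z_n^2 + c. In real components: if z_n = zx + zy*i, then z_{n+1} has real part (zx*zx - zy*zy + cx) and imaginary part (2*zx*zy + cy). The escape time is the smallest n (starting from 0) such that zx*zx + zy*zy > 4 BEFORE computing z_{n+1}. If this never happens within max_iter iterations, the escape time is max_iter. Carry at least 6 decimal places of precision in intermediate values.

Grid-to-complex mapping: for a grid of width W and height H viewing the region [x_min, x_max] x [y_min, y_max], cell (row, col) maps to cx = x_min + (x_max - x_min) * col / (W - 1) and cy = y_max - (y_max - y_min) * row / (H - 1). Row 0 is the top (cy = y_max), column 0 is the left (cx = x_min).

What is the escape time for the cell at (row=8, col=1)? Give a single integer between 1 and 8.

z_0 = 0 + 0i, c = -1.6944 + 0.3800i
Iter 1: z = -1.6944 + 0.3800i, |z|^2 = 3.0155
Iter 2: z = 1.0323 + -0.9078i, |z|^2 = 1.8897
Iter 3: z = -1.4529 + -1.4942i, |z|^2 = 4.3434
Escaped at iteration 3

Answer: 3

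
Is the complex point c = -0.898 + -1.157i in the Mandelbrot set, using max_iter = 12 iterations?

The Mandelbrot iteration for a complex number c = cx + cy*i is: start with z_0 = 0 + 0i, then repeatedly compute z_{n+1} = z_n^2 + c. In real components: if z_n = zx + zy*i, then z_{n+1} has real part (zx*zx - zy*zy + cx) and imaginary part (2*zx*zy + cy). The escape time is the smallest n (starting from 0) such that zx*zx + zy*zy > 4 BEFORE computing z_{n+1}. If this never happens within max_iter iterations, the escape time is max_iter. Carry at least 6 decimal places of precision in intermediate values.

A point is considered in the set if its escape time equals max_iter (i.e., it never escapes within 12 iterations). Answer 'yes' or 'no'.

Answer: no

Derivation:
z_0 = 0 + 0i, c = -0.8980 + -1.1570i
Iter 1: z = -0.8980 + -1.1570i, |z|^2 = 2.1451
Iter 2: z = -1.4302 + 0.9210i, |z|^2 = 2.8938
Iter 3: z = 0.2994 + -3.7914i, |z|^2 = 14.4646
Escaped at iteration 3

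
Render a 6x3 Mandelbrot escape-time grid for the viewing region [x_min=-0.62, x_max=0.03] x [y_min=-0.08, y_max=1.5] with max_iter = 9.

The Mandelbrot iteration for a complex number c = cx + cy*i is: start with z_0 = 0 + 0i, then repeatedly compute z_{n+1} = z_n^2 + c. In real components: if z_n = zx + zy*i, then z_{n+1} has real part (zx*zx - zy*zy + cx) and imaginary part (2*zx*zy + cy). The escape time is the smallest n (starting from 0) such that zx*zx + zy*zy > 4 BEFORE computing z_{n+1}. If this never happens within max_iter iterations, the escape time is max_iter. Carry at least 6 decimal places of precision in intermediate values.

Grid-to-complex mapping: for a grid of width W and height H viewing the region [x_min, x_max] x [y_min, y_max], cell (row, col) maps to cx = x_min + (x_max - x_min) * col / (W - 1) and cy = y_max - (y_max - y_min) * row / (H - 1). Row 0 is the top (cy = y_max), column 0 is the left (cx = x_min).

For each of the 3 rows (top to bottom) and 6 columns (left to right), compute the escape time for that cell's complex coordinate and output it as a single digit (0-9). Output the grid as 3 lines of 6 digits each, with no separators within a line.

(row=0, col=0): c = -0.6200 + 1.5000i → escape time 2
(row=0, col=1): c = -0.4900 + 1.5000i → escape time 2
(row=0, col=2): c = -0.3600 + 1.5000i → escape time 2
(row=0, col=3): c = -0.2300 + 1.5000i → escape time 2
(row=0, col=4): c = -0.1000 + 1.5000i → escape time 2
(row=0, col=5): c = 0.0300 + 1.5000i → escape time 2
(row=1, col=0): c = -0.6200 + 0.7100i → escape time 6
(row=1, col=1): c = -0.4900 + 0.7100i → escape time 8
(row=1, col=2): c = -0.3600 + 0.7100i → escape time 9
(row=1, col=3): c = -0.2300 + 0.7100i → escape time 9
(row=1, col=4): c = -0.1000 + 0.7100i → escape time 9
(row=1, col=5): c = 0.0300 + 0.7100i → escape time 9
(row=2, col=0): c = -0.6200 + -0.0800i → escape time 9
(row=2, col=1): c = -0.4900 + -0.0800i → escape time 9
(row=2, col=2): c = -0.3600 + -0.0800i → escape time 9
(row=2, col=3): c = -0.2300 + -0.0800i → escape time 9
(row=2, col=4): c = -0.1000 + -0.0800i → escape time 9
(row=2, col=5): c = 0.0300 + -0.0800i → escape time 9

Answer: 222222
689999
999999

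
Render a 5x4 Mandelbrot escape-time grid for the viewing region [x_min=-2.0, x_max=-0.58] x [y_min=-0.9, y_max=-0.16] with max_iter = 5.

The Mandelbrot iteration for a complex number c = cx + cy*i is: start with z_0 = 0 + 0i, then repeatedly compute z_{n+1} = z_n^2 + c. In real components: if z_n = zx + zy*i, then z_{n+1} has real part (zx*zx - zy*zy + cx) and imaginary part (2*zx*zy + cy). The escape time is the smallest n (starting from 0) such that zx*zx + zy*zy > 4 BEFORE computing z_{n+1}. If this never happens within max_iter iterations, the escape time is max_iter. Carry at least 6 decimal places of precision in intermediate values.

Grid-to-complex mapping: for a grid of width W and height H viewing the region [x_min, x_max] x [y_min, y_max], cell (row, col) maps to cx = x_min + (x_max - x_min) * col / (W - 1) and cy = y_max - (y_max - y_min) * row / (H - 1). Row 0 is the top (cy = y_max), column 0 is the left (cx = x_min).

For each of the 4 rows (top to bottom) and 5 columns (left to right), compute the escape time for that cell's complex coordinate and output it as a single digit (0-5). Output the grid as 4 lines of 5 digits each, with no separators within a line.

(row=0, col=0): c = -2.0000 + -0.1600i → escape time 1
(row=0, col=1): c = -1.6450 + -0.1600i → escape time 5
(row=0, col=2): c = -1.2900 + -0.1600i → escape time 5
(row=0, col=3): c = -0.9350 + -0.1600i → escape time 5
(row=0, col=4): c = -0.5800 + -0.1600i → escape time 5
(row=1, col=0): c = -2.0000 + -0.4067i → escape time 1
(row=1, col=1): c = -1.6450 + -0.4067i → escape time 3
(row=1, col=2): c = -1.2900 + -0.4067i → escape time 5
(row=1, col=3): c = -0.9350 + -0.4067i → escape time 5
(row=1, col=4): c = -0.5800 + -0.4067i → escape time 5
(row=2, col=0): c = -2.0000 + -0.6533i → escape time 1
(row=2, col=1): c = -1.6450 + -0.6533i → escape time 3
(row=2, col=2): c = -1.2900 + -0.6533i → escape time 3
(row=2, col=3): c = -0.9350 + -0.6533i → escape time 4
(row=2, col=4): c = -0.5800 + -0.6533i → escape time 5
(row=3, col=0): c = -2.0000 + -0.9000i → escape time 1
(row=3, col=1): c = -1.6450 + -0.9000i → escape time 2
(row=3, col=2): c = -1.2900 + -0.9000i → escape time 3
(row=3, col=3): c = -0.9350 + -0.9000i → escape time 3
(row=3, col=4): c = -0.5800 + -0.9000i → escape time 4

Answer: 15555
13555
13345
12334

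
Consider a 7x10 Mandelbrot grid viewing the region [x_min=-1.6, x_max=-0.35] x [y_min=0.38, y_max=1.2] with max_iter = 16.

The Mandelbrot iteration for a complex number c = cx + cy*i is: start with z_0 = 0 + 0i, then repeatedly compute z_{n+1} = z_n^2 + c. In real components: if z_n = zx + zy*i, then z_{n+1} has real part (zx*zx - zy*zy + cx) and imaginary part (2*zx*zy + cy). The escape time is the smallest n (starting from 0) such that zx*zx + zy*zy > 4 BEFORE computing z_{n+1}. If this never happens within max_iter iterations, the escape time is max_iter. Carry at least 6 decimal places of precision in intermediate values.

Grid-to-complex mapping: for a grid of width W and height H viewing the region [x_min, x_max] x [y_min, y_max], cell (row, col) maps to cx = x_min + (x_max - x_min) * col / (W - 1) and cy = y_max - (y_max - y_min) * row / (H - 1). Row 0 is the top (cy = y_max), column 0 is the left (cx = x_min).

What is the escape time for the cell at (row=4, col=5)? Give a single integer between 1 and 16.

z_0 = 0 + 0i, c = -0.5583 + 0.8356i
Iter 1: z = -0.5583 + 0.8356i, |z|^2 = 1.0099
Iter 2: z = -0.9448 + -0.0975i, |z|^2 = 0.9021
Iter 3: z = 0.3247 + 1.0197i, |z|^2 = 1.1453
Iter 4: z = -1.4928 + 1.4978i, |z|^2 = 4.4718
Escaped at iteration 4

Answer: 4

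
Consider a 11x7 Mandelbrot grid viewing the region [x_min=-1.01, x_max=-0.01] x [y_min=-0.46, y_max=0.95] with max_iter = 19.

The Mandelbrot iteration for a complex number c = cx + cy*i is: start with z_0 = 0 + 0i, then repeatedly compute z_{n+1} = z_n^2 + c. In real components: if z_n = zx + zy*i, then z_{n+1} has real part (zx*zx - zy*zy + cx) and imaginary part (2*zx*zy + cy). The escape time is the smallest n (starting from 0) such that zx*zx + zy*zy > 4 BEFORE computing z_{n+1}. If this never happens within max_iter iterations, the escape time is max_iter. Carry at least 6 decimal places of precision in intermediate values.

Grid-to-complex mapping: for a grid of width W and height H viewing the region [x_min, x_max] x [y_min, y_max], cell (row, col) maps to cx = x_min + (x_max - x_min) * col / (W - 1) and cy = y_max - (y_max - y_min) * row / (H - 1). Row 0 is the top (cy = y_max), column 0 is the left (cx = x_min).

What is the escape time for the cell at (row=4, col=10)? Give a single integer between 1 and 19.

z_0 = 0 + 0i, c = -0.0100 + 0.0100i
Iter 1: z = -0.0100 + 0.0100i, |z|^2 = 0.0002
Iter 2: z = -0.0100 + 0.0098i, |z|^2 = 0.0002
Iter 3: z = -0.0100 + 0.0098i, |z|^2 = 0.0002
Iter 4: z = -0.0100 + 0.0098i, |z|^2 = 0.0002
Iter 5: z = -0.0100 + 0.0098i, |z|^2 = 0.0002
Iter 6: z = -0.0100 + 0.0098i, |z|^2 = 0.0002
Iter 7: z = -0.0100 + 0.0098i, |z|^2 = 0.0002
Iter 8: z = -0.0100 + 0.0098i, |z|^2 = 0.0002
Iter 9: z = -0.0100 + 0.0098i, |z|^2 = 0.0002
Iter 10: z = -0.0100 + 0.0098i, |z|^2 = 0.0002
Iter 11: z = -0.0100 + 0.0098i, |z|^2 = 0.0002
Iter 12: z = -0.0100 + 0.0098i, |z|^2 = 0.0002
Iter 13: z = -0.0100 + 0.0098i, |z|^2 = 0.0002
Iter 14: z = -0.0100 + 0.0098i, |z|^2 = 0.0002
Iter 15: z = -0.0100 + 0.0098i, |z|^2 = 0.0002
Iter 16: z = -0.0100 + 0.0098i, |z|^2 = 0.0002
Iter 17: z = -0.0100 + 0.0098i, |z|^2 = 0.0002
Iter 18: z = -0.0100 + 0.0098i, |z|^2 = 0.0002

Answer: 19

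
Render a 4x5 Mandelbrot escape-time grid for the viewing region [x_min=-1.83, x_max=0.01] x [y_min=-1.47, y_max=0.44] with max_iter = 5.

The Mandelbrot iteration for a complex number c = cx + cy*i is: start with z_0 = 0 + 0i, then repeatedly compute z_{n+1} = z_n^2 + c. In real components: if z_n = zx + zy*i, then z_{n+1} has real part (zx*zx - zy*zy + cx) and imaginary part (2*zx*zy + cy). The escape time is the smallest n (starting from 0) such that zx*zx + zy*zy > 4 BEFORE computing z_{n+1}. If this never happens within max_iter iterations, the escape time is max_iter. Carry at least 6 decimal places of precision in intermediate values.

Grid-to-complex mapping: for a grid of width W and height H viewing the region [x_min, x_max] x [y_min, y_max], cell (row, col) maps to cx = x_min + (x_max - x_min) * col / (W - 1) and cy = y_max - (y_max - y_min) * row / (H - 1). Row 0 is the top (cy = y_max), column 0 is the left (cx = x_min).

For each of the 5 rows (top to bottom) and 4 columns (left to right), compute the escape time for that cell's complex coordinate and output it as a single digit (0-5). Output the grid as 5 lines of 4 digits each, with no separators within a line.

(row=0, col=0): c = -1.8300 + 0.4400i → escape time 3
(row=0, col=1): c = -1.2167 + 0.4400i → escape time 5
(row=0, col=2): c = -0.6033 + 0.4400i → escape time 5
(row=0, col=3): c = 0.0100 + 0.4400i → escape time 5
(row=1, col=0): c = -1.8300 + -0.0375i → escape time 5
(row=1, col=1): c = -1.2167 + -0.0375i → escape time 5
(row=1, col=2): c = -0.6033 + -0.0375i → escape time 5
(row=1, col=3): c = 0.0100 + -0.0375i → escape time 5
(row=2, col=0): c = -1.8300 + -0.5150i → escape time 3
(row=2, col=1): c = -1.2167 + -0.5150i → escape time 4
(row=2, col=2): c = -0.6033 + -0.5150i → escape time 5
(row=2, col=3): c = 0.0100 + -0.5150i → escape time 5
(row=3, col=0): c = -1.8300 + -0.9925i → escape time 1
(row=3, col=1): c = -1.2167 + -0.9925i → escape time 3
(row=3, col=2): c = -0.6033 + -0.9925i → escape time 4
(row=3, col=3): c = 0.0100 + -0.9925i → escape time 5
(row=4, col=0): c = -1.8300 + -1.4700i → escape time 1
(row=4, col=1): c = -1.2167 + -1.4700i → escape time 2
(row=4, col=2): c = -0.6033 + -1.4700i → escape time 2
(row=4, col=3): c = 0.0100 + -1.4700i → escape time 2

Answer: 3555
5555
3455
1345
1222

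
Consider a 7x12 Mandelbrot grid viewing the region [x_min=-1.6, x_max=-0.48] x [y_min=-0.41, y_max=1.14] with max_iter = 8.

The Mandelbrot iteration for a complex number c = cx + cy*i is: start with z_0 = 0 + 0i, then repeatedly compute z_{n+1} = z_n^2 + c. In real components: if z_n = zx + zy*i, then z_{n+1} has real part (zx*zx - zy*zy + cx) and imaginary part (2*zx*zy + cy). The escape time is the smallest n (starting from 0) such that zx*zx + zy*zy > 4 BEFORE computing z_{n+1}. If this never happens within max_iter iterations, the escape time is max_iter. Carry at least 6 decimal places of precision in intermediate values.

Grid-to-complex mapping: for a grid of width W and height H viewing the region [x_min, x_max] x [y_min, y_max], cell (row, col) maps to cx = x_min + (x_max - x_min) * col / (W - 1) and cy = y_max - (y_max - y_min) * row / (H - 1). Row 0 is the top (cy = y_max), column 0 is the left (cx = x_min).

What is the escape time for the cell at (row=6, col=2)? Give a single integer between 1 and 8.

z_0 = 0 + 0i, c = -1.2267 + 0.2945i
Iter 1: z = -1.2267 + 0.2945i, |z|^2 = 1.5915
Iter 2: z = 0.1913 + -0.4281i, |z|^2 = 0.2198
Iter 3: z = -1.3733 + 0.1308i, |z|^2 = 1.9031
Iter 4: z = 0.6422 + -0.0646i, |z|^2 = 0.4167
Iter 5: z = -0.8184 + 0.2115i, |z|^2 = 0.7145
Iter 6: z = -0.6017 + -0.0516i, |z|^2 = 0.3647
Iter 7: z = -0.8673 + 0.3567i, |z|^2 = 0.8795

Answer: 8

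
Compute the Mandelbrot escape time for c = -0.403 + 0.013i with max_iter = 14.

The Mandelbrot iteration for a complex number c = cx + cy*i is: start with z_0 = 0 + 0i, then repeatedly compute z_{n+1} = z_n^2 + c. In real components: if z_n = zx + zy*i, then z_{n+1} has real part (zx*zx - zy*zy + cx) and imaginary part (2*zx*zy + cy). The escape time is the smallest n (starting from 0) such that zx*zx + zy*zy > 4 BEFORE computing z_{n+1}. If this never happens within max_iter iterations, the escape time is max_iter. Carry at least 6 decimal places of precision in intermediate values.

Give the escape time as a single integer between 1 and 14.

Answer: 14

Derivation:
z_0 = 0 + 0i, c = -0.4030 + 0.0130i
Iter 1: z = -0.4030 + 0.0130i, |z|^2 = 0.1626
Iter 2: z = -0.2408 + 0.0025i, |z|^2 = 0.0580
Iter 3: z = -0.3450 + 0.0118i, |z|^2 = 0.1192
Iter 4: z = -0.2841 + 0.0049i, |z|^2 = 0.0807
Iter 5: z = -0.3223 + 0.0102i, |z|^2 = 0.1040
Iter 6: z = -0.2992 + 0.0064i, |z|^2 = 0.0896
Iter 7: z = -0.3135 + 0.0092i, |z|^2 = 0.0984
Iter 8: z = -0.3048 + 0.0073i, |z|^2 = 0.0930
Iter 9: z = -0.3102 + 0.0086i, |z|^2 = 0.0963
Iter 10: z = -0.3069 + 0.0077i, |z|^2 = 0.0942
Iter 11: z = -0.3089 + 0.0083i, |z|^2 = 0.0955
Iter 12: z = -0.3077 + 0.0079i, |z|^2 = 0.0947
Iter 13: z = -0.3084 + 0.0082i, |z|^2 = 0.0952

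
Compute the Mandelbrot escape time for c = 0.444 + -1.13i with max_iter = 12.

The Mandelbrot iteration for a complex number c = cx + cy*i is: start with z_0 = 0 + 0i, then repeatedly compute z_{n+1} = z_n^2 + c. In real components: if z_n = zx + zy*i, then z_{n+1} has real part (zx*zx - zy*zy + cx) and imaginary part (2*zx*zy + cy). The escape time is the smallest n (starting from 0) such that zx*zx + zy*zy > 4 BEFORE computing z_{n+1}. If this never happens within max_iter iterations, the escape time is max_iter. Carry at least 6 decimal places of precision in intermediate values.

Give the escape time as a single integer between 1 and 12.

z_0 = 0 + 0i, c = 0.4440 + -1.1300i
Iter 1: z = 0.4440 + -1.1300i, |z|^2 = 1.4740
Iter 2: z = -0.6358 + -2.1334i, |z|^2 = 4.9558
Escaped at iteration 2

Answer: 2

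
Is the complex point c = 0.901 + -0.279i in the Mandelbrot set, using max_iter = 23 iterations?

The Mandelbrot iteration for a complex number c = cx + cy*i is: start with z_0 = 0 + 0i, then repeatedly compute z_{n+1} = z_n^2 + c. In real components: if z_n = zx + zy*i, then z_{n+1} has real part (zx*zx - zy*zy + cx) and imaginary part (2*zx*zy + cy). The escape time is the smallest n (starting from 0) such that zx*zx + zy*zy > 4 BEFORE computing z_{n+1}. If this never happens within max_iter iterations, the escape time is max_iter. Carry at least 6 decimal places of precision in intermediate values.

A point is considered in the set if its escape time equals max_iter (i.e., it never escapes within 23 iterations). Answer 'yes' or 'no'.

z_0 = 0 + 0i, c = 0.9010 + -0.2790i
Iter 1: z = 0.9010 + -0.2790i, |z|^2 = 0.8896
Iter 2: z = 1.6350 + -0.7818i, |z|^2 = 3.2842
Iter 3: z = 2.9629 + -2.8353i, |z|^2 = 16.8179
Escaped at iteration 3

Answer: no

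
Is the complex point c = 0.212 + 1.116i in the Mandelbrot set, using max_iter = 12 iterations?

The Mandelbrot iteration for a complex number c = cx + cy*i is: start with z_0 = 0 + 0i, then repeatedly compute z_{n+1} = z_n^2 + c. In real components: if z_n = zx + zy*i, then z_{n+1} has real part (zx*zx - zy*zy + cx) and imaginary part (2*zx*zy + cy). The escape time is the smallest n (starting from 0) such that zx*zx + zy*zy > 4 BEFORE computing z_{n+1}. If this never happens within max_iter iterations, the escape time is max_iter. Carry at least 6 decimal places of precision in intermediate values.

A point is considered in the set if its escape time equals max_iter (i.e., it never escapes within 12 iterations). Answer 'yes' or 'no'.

Answer: no

Derivation:
z_0 = 0 + 0i, c = 0.2120 + 1.1160i
Iter 1: z = 0.2120 + 1.1160i, |z|^2 = 1.2904
Iter 2: z = -0.9885 + 1.5892i, |z|^2 = 3.5027
Iter 3: z = -1.3363 + -2.0259i, |z|^2 = 5.8899
Escaped at iteration 3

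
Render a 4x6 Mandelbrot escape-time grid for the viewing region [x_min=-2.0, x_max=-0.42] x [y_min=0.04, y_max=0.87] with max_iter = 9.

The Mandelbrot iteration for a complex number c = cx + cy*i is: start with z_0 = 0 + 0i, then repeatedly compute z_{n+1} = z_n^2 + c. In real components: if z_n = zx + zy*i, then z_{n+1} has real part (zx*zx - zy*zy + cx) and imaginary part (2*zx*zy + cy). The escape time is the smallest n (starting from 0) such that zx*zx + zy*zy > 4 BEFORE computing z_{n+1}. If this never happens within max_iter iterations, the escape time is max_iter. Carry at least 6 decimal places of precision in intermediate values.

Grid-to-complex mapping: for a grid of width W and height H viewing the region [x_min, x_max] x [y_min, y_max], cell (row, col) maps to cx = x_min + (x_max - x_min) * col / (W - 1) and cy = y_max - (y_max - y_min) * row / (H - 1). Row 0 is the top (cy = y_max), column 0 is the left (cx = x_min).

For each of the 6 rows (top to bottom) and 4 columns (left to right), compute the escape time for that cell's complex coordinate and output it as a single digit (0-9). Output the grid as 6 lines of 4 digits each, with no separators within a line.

Answer: 1335
1348
1359
1479
1599
1999

Derivation:
(row=0, col=0): c = -2.0000 + 0.8700i → escape time 1
(row=0, col=1): c = -1.4733 + 0.8700i → escape time 3
(row=0, col=2): c = -0.9467 + 0.8700i → escape time 3
(row=0, col=3): c = -0.4200 + 0.8700i → escape time 5
(row=1, col=0): c = -2.0000 + 0.7040i → escape time 1
(row=1, col=1): c = -1.4733 + 0.7040i → escape time 3
(row=1, col=2): c = -0.9467 + 0.7040i → escape time 4
(row=1, col=3): c = -0.4200 + 0.7040i → escape time 8
(row=2, col=0): c = -2.0000 + 0.5380i → escape time 1
(row=2, col=1): c = -1.4733 + 0.5380i → escape time 3
(row=2, col=2): c = -0.9467 + 0.5380i → escape time 5
(row=2, col=3): c = -0.4200 + 0.5380i → escape time 9
(row=3, col=0): c = -2.0000 + 0.3720i → escape time 1
(row=3, col=1): c = -1.4733 + 0.3720i → escape time 4
(row=3, col=2): c = -0.9467 + 0.3720i → escape time 7
(row=3, col=3): c = -0.4200 + 0.3720i → escape time 9
(row=4, col=0): c = -2.0000 + 0.2060i → escape time 1
(row=4, col=1): c = -1.4733 + 0.2060i → escape time 5
(row=4, col=2): c = -0.9467 + 0.2060i → escape time 9
(row=4, col=3): c = -0.4200 + 0.2060i → escape time 9
(row=5, col=0): c = -2.0000 + 0.0400i → escape time 1
(row=5, col=1): c = -1.4733 + 0.0400i → escape time 9
(row=5, col=2): c = -0.9467 + 0.0400i → escape time 9
(row=5, col=3): c = -0.4200 + 0.0400i → escape time 9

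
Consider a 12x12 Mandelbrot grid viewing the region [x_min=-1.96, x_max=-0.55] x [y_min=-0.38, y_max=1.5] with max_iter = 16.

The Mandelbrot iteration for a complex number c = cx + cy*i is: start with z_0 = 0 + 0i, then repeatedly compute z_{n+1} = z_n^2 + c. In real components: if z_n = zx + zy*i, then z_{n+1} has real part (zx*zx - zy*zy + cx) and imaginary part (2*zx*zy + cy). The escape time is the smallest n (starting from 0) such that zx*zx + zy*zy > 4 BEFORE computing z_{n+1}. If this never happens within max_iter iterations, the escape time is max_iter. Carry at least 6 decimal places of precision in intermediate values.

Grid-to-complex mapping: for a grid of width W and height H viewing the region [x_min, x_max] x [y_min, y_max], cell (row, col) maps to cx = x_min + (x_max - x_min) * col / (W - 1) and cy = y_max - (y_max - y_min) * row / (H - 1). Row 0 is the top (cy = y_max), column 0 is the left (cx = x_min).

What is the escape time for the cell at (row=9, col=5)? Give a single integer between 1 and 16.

z_0 = 0 + 0i, c = -1.3191 + -0.0382i
Iter 1: z = -1.3191 + -0.0382i, |z|^2 = 1.7415
Iter 2: z = 0.4195 + 0.0625i, |z|^2 = 0.1799
Iter 3: z = -1.1471 + 0.0143i, |z|^2 = 1.3160
Iter 4: z = -0.0035 + -0.0710i, |z|^2 = 0.0050
Iter 5: z = -1.3241 + -0.0377i, |z|^2 = 1.7547
Iter 6: z = 0.4328 + 0.0616i, |z|^2 = 0.1911
Iter 7: z = -1.1356 + 0.0151i, |z|^2 = 1.2898
Iter 8: z = -0.0297 + -0.0726i, |z|^2 = 0.0061
Iter 9: z = -1.3235 + -0.0339i, |z|^2 = 1.7527
Iter 10: z = 0.4313 + 0.0515i, |z|^2 = 0.1887
Iter 11: z = -1.1357 + 0.0062i, |z|^2 = 1.2898
Iter 12: z = -0.0293 + -0.0523i, |z|^2 = 0.0036
Iter 13: z = -1.3210 + -0.0351i, |z|^2 = 1.7462
Iter 14: z = 0.4246 + 0.0546i, |z|^2 = 0.1833
Iter 15: z = -1.1418 + 0.0082i, |z|^2 = 1.3037

Answer: 16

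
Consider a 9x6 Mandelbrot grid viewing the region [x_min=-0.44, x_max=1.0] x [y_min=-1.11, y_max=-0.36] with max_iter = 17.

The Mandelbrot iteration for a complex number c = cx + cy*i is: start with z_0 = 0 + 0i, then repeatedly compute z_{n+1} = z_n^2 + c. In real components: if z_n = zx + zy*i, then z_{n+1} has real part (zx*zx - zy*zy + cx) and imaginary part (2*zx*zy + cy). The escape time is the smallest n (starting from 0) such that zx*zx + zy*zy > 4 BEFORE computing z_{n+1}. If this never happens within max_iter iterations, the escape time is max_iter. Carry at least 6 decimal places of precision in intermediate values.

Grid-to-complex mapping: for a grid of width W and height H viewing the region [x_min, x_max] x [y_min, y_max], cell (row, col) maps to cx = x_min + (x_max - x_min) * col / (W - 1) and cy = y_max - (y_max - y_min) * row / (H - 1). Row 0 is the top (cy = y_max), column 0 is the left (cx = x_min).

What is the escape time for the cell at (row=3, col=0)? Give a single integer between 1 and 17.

Answer: 6

Derivation:
z_0 = 0 + 0i, c = -0.4400 + -0.8100i
Iter 1: z = -0.4400 + -0.8100i, |z|^2 = 0.8497
Iter 2: z = -0.9025 + -0.0972i, |z|^2 = 0.8240
Iter 3: z = 0.3651 + -0.6346i, |z|^2 = 0.5359
Iter 4: z = -0.7094 + -1.2733i, |z|^2 = 2.1245
Iter 5: z = -1.5581 + 0.9965i, |z|^2 = 3.4206
Iter 6: z = 0.9945 + -3.9153i, |z|^2 = 16.3185
Escaped at iteration 6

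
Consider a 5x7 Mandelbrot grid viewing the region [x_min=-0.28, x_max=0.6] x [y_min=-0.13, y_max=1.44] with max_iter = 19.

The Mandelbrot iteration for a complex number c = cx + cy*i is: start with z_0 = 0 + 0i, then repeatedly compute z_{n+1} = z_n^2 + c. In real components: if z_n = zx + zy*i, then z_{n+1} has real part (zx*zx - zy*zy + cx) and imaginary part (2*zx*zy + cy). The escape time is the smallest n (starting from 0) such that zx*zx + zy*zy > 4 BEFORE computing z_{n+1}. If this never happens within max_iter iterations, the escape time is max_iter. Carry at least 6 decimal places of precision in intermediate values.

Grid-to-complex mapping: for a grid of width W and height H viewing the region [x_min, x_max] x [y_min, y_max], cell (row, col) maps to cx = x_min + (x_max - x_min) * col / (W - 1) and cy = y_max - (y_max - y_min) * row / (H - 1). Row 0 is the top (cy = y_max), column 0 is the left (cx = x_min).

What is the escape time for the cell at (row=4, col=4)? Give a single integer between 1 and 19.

z_0 = 0 + 0i, c = 0.6000 + 0.3933i
Iter 1: z = 0.6000 + 0.3933i, |z|^2 = 0.5147
Iter 2: z = 0.8053 + 0.8653i, |z|^2 = 1.3973
Iter 3: z = 0.4997 + 1.7870i, |z|^2 = 3.4431
Iter 4: z = -2.3438 + 2.1792i, |z|^2 = 10.2423
Escaped at iteration 4

Answer: 4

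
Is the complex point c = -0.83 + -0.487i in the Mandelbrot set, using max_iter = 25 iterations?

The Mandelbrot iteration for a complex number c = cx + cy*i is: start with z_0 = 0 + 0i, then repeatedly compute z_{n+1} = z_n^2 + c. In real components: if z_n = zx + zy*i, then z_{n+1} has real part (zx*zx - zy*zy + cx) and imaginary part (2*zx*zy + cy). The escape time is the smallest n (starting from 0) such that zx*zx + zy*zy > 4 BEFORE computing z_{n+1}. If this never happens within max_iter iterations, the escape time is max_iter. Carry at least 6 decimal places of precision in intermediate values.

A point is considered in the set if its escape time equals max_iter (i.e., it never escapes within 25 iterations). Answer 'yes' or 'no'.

Answer: no

Derivation:
z_0 = 0 + 0i, c = -0.8300 + -0.4870i
Iter 1: z = -0.8300 + -0.4870i, |z|^2 = 0.9261
Iter 2: z = -0.3783 + 0.3214i, |z|^2 = 0.2464
Iter 3: z = -0.7902 + -0.7302i, |z|^2 = 1.1576
Iter 4: z = -0.7387 + 0.6670i, |z|^2 = 0.9905
Iter 5: z = -0.7292 + -1.4724i, |z|^2 = 2.6997
Iter 6: z = -2.4662 + 1.6604i, |z|^2 = 8.8390
Escaped at iteration 6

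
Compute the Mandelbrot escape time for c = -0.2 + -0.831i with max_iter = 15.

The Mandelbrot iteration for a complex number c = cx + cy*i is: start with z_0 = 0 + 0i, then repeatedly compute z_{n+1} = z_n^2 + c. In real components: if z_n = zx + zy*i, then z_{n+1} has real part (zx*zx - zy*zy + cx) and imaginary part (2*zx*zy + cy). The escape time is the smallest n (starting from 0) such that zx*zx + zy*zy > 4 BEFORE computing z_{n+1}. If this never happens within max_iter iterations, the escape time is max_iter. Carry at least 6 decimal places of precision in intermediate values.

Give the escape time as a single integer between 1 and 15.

z_0 = 0 + 0i, c = -0.2000 + -0.8310i
Iter 1: z = -0.2000 + -0.8310i, |z|^2 = 0.7306
Iter 2: z = -0.8506 + -0.4986i, |z|^2 = 0.9721
Iter 3: z = 0.2749 + 0.0172i, |z|^2 = 0.0758
Iter 4: z = -0.1248 + -0.8216i, |z|^2 = 0.6905
Iter 5: z = -0.8594 + -0.6260i, |z|^2 = 1.1305
Iter 6: z = 0.1467 + 0.2450i, |z|^2 = 0.0815
Iter 7: z = -0.2385 + -0.7591i, |z|^2 = 0.6332
Iter 8: z = -0.7194 + -0.4689i, |z|^2 = 0.7374
Iter 9: z = 0.0977 + -0.1564i, |z|^2 = 0.0340
Iter 10: z = -0.2149 + -0.8616i, |z|^2 = 0.7885
Iter 11: z = -0.8961 + -0.4607i, |z|^2 = 1.0152
Iter 12: z = 0.3908 + -0.0054i, |z|^2 = 0.1527
Iter 13: z = -0.0473 + -0.8352i, |z|^2 = 0.6998
Iter 14: z = -0.8953 + -0.7519i, |z|^2 = 1.3670

Answer: 15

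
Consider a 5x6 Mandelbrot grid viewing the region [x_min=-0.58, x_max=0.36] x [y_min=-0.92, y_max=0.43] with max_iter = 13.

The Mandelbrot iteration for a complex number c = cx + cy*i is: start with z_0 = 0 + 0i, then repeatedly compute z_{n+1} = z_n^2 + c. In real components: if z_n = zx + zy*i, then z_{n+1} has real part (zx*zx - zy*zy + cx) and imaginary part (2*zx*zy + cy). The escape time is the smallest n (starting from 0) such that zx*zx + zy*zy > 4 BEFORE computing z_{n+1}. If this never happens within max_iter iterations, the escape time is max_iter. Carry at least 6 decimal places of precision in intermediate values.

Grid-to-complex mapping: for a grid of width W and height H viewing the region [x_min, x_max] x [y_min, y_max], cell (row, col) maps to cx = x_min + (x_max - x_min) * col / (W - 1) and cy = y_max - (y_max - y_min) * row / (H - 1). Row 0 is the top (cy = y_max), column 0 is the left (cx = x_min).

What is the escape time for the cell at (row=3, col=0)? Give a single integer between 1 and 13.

Answer: 13

Derivation:
z_0 = 0 + 0i, c = -0.5800 + -0.3800i
Iter 1: z = -0.5800 + -0.3800i, |z|^2 = 0.4808
Iter 2: z = -0.3880 + 0.0608i, |z|^2 = 0.1542
Iter 3: z = -0.4332 + -0.4272i, |z|^2 = 0.3701
Iter 4: z = -0.5749 + -0.0099i, |z|^2 = 0.3306
Iter 5: z = -0.2496 + -0.3686i, |z|^2 = 0.1982
Iter 6: z = -0.6535 + -0.1960i, |z|^2 = 0.4655
Iter 7: z = -0.1913 + -0.1238i, |z|^2 = 0.0519
Iter 8: z = -0.5587 + -0.3326i, |z|^2 = 0.4228
Iter 9: z = -0.3784 + -0.0083i, |z|^2 = 0.1433
Iter 10: z = -0.4368 + -0.3737i, |z|^2 = 0.3305
Iter 11: z = -0.5288 + -0.0535i, |z|^2 = 0.2825
Iter 12: z = -0.3032 + -0.3234i, |z|^2 = 0.1965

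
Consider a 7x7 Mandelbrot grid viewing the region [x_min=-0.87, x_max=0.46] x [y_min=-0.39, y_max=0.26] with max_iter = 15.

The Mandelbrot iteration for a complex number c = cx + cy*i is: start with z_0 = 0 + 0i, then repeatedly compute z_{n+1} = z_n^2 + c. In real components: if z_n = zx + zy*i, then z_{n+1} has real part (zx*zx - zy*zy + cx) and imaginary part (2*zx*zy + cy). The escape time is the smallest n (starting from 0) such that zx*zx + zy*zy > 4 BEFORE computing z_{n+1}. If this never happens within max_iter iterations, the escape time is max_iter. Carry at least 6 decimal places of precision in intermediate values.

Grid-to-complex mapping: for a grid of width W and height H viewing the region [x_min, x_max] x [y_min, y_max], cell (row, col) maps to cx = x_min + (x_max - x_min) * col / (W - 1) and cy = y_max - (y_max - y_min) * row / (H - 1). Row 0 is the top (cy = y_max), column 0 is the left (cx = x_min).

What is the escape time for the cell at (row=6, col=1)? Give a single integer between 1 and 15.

Answer: 15

Derivation:
z_0 = 0 + 0i, c = -0.6483 + -0.3900i
Iter 1: z = -0.6483 + -0.3900i, |z|^2 = 0.5724
Iter 2: z = -0.3801 + 0.1157i, |z|^2 = 0.1579
Iter 3: z = -0.5172 + -0.4780i, |z|^2 = 0.4960
Iter 4: z = -0.6092 + 0.1044i, |z|^2 = 0.3821
Iter 5: z = -0.2881 + -0.5173i, |z|^2 = 0.3505
Iter 6: z = -0.8329 + -0.0920i, |z|^2 = 0.7022
Iter 7: z = 0.0369 + -0.2368i, |z|^2 = 0.0574
Iter 8: z = -0.7030 + -0.4075i, |z|^2 = 0.6603
Iter 9: z = -0.3201 + 0.1830i, |z|^2 = 0.1359
Iter 10: z = -0.5793 + -0.5071i, |z|^2 = 0.5928
Iter 11: z = -0.5699 + 0.1976i, |z|^2 = 0.3638
Iter 12: z = -0.3626 + -0.6152i, |z|^2 = 0.5100
Iter 13: z = -0.8954 + 0.0562i, |z|^2 = 0.8048
Iter 14: z = 0.1502 + -0.4906i, |z|^2 = 0.2632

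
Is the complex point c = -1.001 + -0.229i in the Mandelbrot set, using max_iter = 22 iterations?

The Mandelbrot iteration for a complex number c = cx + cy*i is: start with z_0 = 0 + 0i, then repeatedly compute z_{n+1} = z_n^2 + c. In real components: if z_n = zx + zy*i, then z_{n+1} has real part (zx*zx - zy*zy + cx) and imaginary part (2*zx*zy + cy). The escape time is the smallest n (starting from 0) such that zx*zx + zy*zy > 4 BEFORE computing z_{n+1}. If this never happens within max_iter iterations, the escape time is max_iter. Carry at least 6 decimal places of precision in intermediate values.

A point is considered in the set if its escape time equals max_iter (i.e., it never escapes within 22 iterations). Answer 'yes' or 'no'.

Answer: yes

Derivation:
z_0 = 0 + 0i, c = -1.0010 + -0.2290i
Iter 1: z = -1.0010 + -0.2290i, |z|^2 = 1.0544
Iter 2: z = -0.0514 + 0.2295i, |z|^2 = 0.0553
Iter 3: z = -1.0510 + -0.2526i, |z|^2 = 1.1684
Iter 4: z = 0.0398 + 0.3020i, |z|^2 = 0.0928
Iter 5: z = -1.0906 + -0.2050i, |z|^2 = 1.2314
Iter 6: z = 0.1464 + 0.2181i, |z|^2 = 0.0690
Iter 7: z = -1.0271 + -0.1651i, |z|^2 = 1.0822
Iter 8: z = 0.0267 + 0.1102i, |z|^2 = 0.0129
Iter 9: z = -1.0124 + -0.2231i, |z|^2 = 1.0748
Iter 10: z = -0.0257 + 0.2228i, |z|^2 = 0.0503
Iter 11: z = -1.0500 + -0.2405i, |z|^2 = 1.1603
Iter 12: z = 0.0436 + 0.2760i, |z|^2 = 0.0781
Iter 13: z = -1.0753 + -0.2049i, |z|^2 = 1.1982
Iter 14: z = 0.1132 + 0.2117i, |z|^2 = 0.0576
Iter 15: z = -1.0330 + -0.1811i, |z|^2 = 1.0999
Iter 16: z = 0.0333 + 0.1451i, |z|^2 = 0.0222
Iter 17: z = -1.0209 + -0.2193i, |z|^2 = 1.0904
Iter 18: z = -0.0068 + 0.2188i, |z|^2 = 0.0479
Iter 19: z = -1.0488 + -0.2320i, |z|^2 = 1.1539
Iter 20: z = 0.0453 + 0.2576i, |z|^2 = 0.0684
Iter 21: z = -1.0653 + -0.2057i, |z|^2 = 1.1772
Did not escape in 22 iterations → in set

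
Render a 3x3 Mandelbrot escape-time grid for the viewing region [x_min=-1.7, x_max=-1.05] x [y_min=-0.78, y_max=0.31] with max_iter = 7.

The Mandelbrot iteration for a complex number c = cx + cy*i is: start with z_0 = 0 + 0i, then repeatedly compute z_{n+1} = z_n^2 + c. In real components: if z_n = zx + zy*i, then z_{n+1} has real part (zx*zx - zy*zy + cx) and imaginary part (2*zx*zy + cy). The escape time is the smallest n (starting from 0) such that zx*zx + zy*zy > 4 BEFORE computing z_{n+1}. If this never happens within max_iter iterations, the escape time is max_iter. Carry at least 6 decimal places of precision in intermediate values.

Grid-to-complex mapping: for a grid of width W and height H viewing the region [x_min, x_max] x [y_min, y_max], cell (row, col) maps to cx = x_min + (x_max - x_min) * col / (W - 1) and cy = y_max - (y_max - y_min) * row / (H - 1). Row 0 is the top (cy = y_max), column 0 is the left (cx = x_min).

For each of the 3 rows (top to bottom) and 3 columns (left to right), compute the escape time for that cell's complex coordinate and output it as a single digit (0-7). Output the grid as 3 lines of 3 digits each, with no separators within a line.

(row=0, col=0): c = -1.7000 + 0.3100i → escape time 4
(row=0, col=1): c = -1.3750 + 0.3100i → escape time 6
(row=0, col=2): c = -1.0500 + 0.3100i → escape time 7
(row=1, col=0): c = -1.7000 + -0.2350i → escape time 4
(row=1, col=1): c = -1.3750 + -0.2350i → escape time 6
(row=1, col=2): c = -1.0500 + -0.2350i → escape time 7
(row=2, col=0): c = -1.7000 + -0.7800i → escape time 3
(row=2, col=1): c = -1.3750 + -0.7800i → escape time 3
(row=2, col=2): c = -1.0500 + -0.7800i → escape time 3

Answer: 467
467
333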